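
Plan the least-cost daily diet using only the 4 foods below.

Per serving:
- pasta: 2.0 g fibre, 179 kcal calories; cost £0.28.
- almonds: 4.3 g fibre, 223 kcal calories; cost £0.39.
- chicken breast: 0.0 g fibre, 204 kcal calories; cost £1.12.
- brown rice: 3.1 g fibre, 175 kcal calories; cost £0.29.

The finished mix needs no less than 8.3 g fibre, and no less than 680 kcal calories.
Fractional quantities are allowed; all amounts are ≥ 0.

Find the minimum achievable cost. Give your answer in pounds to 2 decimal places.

£1.07

Let x1 = servings of pasta, x2 = servings of almonds, x3 = servings of chicken breast, x4 = servings of brown rice.
min 0.28x1 + 0.39x2 + 1.12x3 + 0.29x4 s.t.:
  2x1 + 4.3x2 + 3.1x4 ≥ 8.3   (fibre)
  179x1 + 223x2 + 204x3 + 175x4 ≥ 680   (calories)
  x1, x2, x3, x4 ≥ 0.
The optimal basis is {pasta, brown rice}; almonds, chicken breast drop out. There the fibre and calories constraints are tight.
That vertex is x1 = 3.199, x4 = 0.6135.
Total cost: 0.28·3.199 + 0.29·0.6135 = 1.0736.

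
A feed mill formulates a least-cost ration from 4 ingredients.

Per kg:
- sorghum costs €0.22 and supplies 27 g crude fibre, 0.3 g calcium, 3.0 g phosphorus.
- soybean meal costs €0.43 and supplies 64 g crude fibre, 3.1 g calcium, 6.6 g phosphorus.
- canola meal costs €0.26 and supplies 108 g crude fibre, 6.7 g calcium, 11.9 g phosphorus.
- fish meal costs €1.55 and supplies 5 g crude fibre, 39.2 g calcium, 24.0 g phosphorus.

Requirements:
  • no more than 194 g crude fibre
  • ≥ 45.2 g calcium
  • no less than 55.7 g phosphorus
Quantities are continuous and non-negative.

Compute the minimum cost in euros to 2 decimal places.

Treat it as an LP. Let x1 = kg of sorghum, x2 = kg of soybean meal, x3 = kg of canola meal, x4 = kg of fish meal.
Minimise 0.22x1 + 0.43x2 + 0.26x3 + 1.55x4 subject to:
  27x1 + 64x2 + 108x3 + 5x4 ≤ 194   (crude fibre)
  0.3x1 + 3.1x2 + 6.7x3 + 39.2x4 ≥ 45.2   (calcium)
  3x1 + 6.6x2 + 11.9x3 + 24x4 ≥ 55.7   (phosphorus)
  x1, x2, x3, x4 ≥ 0.
The optimal basis is {canola meal, fish meal}; sorghum, soybean meal drop out. Binding constraints: crude fibre and phosphorus.
That vertex is x3 = 1.729, x4 = 1.464.
Cost = 0.26·1.729 + 1.55·1.464 = 2.7187.

€2.72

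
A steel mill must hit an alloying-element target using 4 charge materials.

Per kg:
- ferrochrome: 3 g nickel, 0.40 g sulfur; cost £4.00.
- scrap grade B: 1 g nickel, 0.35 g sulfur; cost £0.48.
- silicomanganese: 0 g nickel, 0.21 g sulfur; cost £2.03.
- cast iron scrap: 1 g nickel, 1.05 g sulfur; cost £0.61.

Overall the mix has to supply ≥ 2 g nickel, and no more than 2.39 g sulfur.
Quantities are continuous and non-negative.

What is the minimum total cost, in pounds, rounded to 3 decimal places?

£0.960

Let x1 = kg of ferrochrome, x2 = kg of scrap grade B, x3 = kg of silicomanganese, x4 = kg of cast iron scrap.
Minimise 4x1 + 0.48x2 + 2.03x3 + 0.61x4 s.t.:
  3x1 + 1x2 + 1x4 ≥ 2   (nickel)
  0.4x1 + 0.35x2 + 0.21x3 + 1.05x4 ≤ 2.39   (sulfur)
  x1, x2, x3, x4 ≥ 0.
The optimal basis is {scrap grade B}; ferrochrome, silicomanganese, cast iron scrap drop out. The nickel requirement is met with equality.
Optimal quantities: scrap grade B = 2 kg.
Cost = 0.48·2 = 0.96000.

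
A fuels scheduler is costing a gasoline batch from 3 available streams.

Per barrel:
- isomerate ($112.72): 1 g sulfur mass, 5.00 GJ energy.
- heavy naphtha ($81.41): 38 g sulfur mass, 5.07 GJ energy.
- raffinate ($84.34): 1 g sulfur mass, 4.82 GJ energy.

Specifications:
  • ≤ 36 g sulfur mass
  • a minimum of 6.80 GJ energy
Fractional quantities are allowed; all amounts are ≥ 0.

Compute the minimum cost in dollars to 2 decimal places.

Treat it as an LP. Let x1 = barrels of isomerate, x2 = barrels of heavy naphtha, x3 = barrels of raffinate.
Minimise 112.72x1 + 81.41x2 + 84.34x3 with:
  1x1 + 38x2 + 1x3 ≤ 36   (sulfur mass)
  5x1 + 5.07x2 + 4.82x3 ≥ 6.8   (energy)
  x1, x2, x3 ≥ 0.
The optimal basis is {heavy naphtha, raffinate}; isomerate drops out. Binding constraints: sulfur mass and energy.
So heavy naphtha = 0.9362 barrels, raffinate = 0.4261 barrels.
Objective = 81.41·0.9362 + 84.34·0.4261 = 112.1533.

$112.15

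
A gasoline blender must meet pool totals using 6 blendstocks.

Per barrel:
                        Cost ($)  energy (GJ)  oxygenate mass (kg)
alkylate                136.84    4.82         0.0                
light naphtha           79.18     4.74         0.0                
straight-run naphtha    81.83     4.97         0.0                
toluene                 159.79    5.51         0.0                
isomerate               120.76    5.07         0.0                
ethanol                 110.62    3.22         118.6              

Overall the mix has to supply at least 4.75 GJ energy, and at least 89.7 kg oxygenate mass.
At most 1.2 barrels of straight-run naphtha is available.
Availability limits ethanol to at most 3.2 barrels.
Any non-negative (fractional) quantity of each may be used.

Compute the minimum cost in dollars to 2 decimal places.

$121.77

Set it up as a linear program. Let x1 = barrels of alkylate, x2 = barrels of light naphtha, x3 = barrels of straight-run naphtha, x4 = barrels of toluene, x5 = barrels of isomerate, x6 = barrels of ethanol.
min 136.84x1 + 79.18x2 + 81.83x3 + 159.79x4 + 120.76x5 + 110.62x6 subject to:
  4.82x1 + 4.74x2 + 4.97x3 + 5.51x4 + 5.07x5 + 3.22x6 ≥ 4.75   (energy)
  118.6x6 ≥ 89.7   (oxygenate mass)
  x3 ≤ 1.2
  x6 ≤ 3.2
  x1, x2, x3, x4, x5, x6 ≥ 0.
The cheapest feasible vertex uses only straight-run naphtha, ethanol; alkylate, light naphtha, toluene, isomerate are not used. Binding constraints: energy and oxygenate mass.
So straight-run naphtha = 0.4657 barrels, ethanol = 0.7563 barrels.
Cost = 81.83·0.4657 + 110.62·0.7563 = 121.7701.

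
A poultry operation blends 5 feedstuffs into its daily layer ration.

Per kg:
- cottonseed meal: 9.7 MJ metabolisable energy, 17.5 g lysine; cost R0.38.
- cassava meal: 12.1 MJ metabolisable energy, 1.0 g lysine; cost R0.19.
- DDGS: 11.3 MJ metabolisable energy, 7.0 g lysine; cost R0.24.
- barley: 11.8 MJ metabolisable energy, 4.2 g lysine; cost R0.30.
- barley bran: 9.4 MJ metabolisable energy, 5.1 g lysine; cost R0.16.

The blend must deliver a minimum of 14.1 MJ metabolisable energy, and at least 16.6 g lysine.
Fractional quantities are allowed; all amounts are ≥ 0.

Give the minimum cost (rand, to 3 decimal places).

Let x1 = kg of cottonseed meal, x2 = kg of cassava meal, x3 = kg of DDGS, x4 = kg of barley, x5 = kg of barley bran.
min 0.38x1 + 0.19x2 + 0.24x3 + 0.3x4 + 0.16x5 subject to:
  9.7x1 + 12.1x2 + 11.3x3 + 11.8x4 + 9.4x5 ≥ 14.1   (metabolisable energy)
  17.5x1 + 1x2 + 7x3 + 4.2x4 + 5.1x5 ≥ 16.6   (lysine)
  x1, x2, x3, x4, x5 ≥ 0.
The cheapest feasible vertex uses only cottonseed meal, barley bran; cassava meal, DDGS, barley are not used. Binding constraints: metabolisable energy and lysine.
Solving gives x1 = 0.7314, x5 = 0.7453.
Total cost: 0.38·0.7314 + 0.16·0.7453 = 0.39718.

R0.397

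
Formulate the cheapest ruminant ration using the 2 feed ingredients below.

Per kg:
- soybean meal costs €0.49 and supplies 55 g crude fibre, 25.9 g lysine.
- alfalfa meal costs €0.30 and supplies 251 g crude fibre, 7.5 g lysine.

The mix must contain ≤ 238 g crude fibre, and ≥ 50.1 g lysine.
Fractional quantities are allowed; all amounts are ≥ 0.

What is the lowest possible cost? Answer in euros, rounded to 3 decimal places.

This is a linear program. Let x1 = kg of soybean meal, x2 = kg of alfalfa meal.
Minimize 0.49x1 + 0.3x2 s.t.:
  55x1 + 251x2 ≤ 238   (crude fibre)
  25.9x1 + 7.5x2 ≥ 50.1   (lysine)
  x1, x2 ≥ 0.
At the optimum only soybean meal is positive (alfalfa meal = 0). The lysine requirement is met with equality.
So soybean meal = 1.934 kg.
Total cost: 0.49·1.934 = 0.94766.

€0.948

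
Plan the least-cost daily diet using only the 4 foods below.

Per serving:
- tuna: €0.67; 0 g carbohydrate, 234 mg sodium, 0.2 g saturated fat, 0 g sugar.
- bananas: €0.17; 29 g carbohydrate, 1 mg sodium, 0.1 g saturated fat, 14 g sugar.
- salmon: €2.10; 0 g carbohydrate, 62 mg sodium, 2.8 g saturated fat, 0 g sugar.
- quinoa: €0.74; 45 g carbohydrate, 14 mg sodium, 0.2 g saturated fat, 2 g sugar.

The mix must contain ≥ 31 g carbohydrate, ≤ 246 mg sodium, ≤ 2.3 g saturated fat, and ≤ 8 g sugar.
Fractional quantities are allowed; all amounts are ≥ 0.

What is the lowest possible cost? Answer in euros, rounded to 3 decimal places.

€0.350

This is a linear program. Let x1 = servings of tuna, x2 = servings of bananas, x3 = servings of salmon, x4 = servings of quinoa.
Minimize 0.67x1 + 0.17x2 + 2.1x3 + 0.74x4 with:
  29x2 + 45x4 ≥ 31   (carbohydrate)
  234x1 + 1x2 + 62x3 + 14x4 ≤ 246   (sodium)
  0.2x1 + 0.1x2 + 2.8x3 + 0.2x4 ≤ 2.3   (saturated fat)
  14x2 + 2x4 ≤ 8   (sugar)
  x1, x2, x3, x4 ≥ 0.
The cheapest feasible vertex uses only bananas, quinoa; tuna, salmon are not used. There the carbohydrate and sugar constraints are tight.
That vertex is x2 = 0.521, x4 = 0.3531.
Hence cost = 0.17·0.521 + 0.74·0.3531 = €0.34986.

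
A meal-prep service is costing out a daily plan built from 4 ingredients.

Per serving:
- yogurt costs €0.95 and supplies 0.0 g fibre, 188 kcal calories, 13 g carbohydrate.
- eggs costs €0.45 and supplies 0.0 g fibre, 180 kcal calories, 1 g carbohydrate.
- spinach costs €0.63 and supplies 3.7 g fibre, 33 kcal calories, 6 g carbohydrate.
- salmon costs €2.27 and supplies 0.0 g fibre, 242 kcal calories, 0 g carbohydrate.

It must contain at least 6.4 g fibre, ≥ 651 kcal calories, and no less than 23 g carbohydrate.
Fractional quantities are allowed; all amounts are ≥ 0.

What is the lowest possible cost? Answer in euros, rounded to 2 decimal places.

Let x1 = servings of yogurt, x2 = servings of eggs, x3 = servings of spinach, x4 = servings of salmon.
Minimise 0.95x1 + 0.45x2 + 0.63x3 + 2.27x4 subject to:
  3.7x3 ≥ 6.4   (fibre)
  188x1 + 180x2 + 33x3 + 242x4 ≥ 651   (calories)
  13x1 + 1x2 + 6x3 ≥ 23   (carbohydrate)
  x1, x2, x3, x4 ≥ 0.
The minimum-cost mix takes nothing from salmon — only yogurt, eggs, spinach. The fibre, calories, carbohydrate requirements are met with equality.
So yogurt = 0.7797 servings, eggs = 2.485 servings, spinach = 1.73 servings.
Objective = 0.95·0.7797 + 0.45·2.485 + 0.63·1.73 = 2.9489.

€2.95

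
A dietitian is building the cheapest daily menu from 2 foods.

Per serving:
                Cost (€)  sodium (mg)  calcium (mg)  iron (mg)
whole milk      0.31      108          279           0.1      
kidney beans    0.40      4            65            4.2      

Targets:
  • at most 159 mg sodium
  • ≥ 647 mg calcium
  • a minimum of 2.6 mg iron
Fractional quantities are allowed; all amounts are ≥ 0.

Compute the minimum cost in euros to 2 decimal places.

€2.14

Let x1 = servings of whole milk, x2 = servings of kidney beans.
Minimise 0.31x1 + 0.4x2 s.t.:
  108x1 + 4x2 ≤ 159   (sodium)
  279x1 + 65x2 ≥ 647   (calcium)
  0.1x1 + 4.2x2 ≥ 2.6   (iron)
  x1, x2 ≥ 0.
Both inputs are positive at the optimum. There the sodium and calcium constraints are tight.
So whole milk = 1.312 servings, kidney beans = 4.322 servings.
Total cost: 0.31·1.312 + 0.4·4.322 = 2.1355.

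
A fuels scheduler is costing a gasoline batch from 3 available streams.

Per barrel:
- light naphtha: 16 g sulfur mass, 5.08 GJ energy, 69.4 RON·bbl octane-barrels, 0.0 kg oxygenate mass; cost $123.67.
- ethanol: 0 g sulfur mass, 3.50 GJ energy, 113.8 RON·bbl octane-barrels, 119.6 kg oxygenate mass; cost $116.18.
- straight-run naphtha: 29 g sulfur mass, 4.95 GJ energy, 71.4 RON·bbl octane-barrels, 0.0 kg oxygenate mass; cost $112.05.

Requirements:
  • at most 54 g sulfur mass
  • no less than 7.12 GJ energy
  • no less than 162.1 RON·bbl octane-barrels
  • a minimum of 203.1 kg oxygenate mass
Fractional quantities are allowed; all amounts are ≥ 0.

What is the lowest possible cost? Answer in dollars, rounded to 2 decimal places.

Treat it as an LP. Let x1 = barrels of light naphtha, x2 = barrels of ethanol, x3 = barrels of straight-run naphtha.
Minimise 123.67x1 + 116.18x2 + 112.05x3 subject to:
  16x1 + 29x3 ≤ 54   (sulfur mass)
  5.08x1 + 3.5x2 + 4.95x3 ≥ 7.12   (energy)
  69.4x1 + 113.8x2 + 71.4x3 ≥ 162.1   (octane-barrels)
  119.6x2 ≥ 203.1   (oxygenate mass)
  x1, x2, x3 ≥ 0.
At the optimum only ethanol, straight-run naphtha are positive (light naphtha = 0). There the energy and oxygenate mass constraints are tight.
That vertex is x2 = 1.69816, x3 = 0.237664.
Cost = 116.18·1.69816 + 112.05·0.237664 = 223.9225.

$223.92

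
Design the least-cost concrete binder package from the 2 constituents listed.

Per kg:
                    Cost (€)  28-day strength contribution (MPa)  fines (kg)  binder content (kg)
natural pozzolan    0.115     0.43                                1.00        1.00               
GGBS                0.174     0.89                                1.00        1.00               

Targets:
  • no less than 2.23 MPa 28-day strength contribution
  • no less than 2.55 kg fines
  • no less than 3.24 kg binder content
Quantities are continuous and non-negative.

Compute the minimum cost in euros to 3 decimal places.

Treat it as an LP. Let x1 = kg of natural pozzolan, x2 = kg of GGBS.
min 0.115x1 + 0.174x2 s.t.:
  0.43x1 + 0.89x2 ≥ 2.23   (28-day strength contribution)
  1x1 + 1x2 ≥ 2.55   (fines)
  1x1 + 1x2 ≥ 3.24   (binder content)
  x1, x2 ≥ 0.
Both inputs are positive at the optimum. Binding constraints: 28-day strength contribution and binder content.
Solving gives x1 = 1.421, x2 = 1.819.
Hence cost = 0.115·1.421 + 0.174·1.819 = €0.47992.

€0.480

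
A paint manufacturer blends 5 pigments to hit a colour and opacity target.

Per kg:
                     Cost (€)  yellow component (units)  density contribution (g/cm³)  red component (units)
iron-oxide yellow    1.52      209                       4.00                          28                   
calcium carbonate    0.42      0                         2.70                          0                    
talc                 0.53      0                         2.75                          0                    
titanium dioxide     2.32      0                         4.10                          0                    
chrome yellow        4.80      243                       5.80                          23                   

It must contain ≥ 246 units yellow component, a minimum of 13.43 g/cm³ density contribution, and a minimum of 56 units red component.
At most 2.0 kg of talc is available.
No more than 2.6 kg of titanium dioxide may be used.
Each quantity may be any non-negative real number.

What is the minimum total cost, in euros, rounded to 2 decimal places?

€3.88

Let x1 = kg of iron-oxide yellow, x2 = kg of calcium carbonate, x3 = kg of talc, x4 = kg of titanium dioxide, x5 = kg of chrome yellow.
Minimise 1.52x1 + 0.42x2 + 0.53x3 + 2.32x4 + 4.8x5 with:
  209x1 + 243x5 ≥ 246   (yellow component)
  4x1 + 2.7x2 + 2.75x3 + 4.1x4 + 5.8x5 ≥ 13.43   (density contribution)
  28x1 + 23x5 ≥ 56   (red component)
  x3 ≤ 2
  x4 ≤ 2.6
  x1, x2, x3, x4, x5 ≥ 0.
The optimal basis is {iron-oxide yellow, calcium carbonate}; talc, titanium dioxide, chrome yellow drop out. The density contribution and red component requirements are met with equality.
Solving gives x1 = 2, x2 = 2.011.
Total cost: 1.52·2 + 0.42·2.011 = 3.8846.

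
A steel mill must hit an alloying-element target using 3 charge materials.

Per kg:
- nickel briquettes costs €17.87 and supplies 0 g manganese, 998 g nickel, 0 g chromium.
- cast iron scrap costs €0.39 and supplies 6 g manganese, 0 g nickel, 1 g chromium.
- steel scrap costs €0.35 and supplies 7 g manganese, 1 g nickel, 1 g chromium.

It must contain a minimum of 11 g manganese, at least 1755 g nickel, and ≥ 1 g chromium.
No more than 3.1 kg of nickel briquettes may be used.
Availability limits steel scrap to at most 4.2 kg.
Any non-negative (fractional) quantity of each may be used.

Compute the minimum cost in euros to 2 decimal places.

Let x1 = kg of nickel briquettes, x2 = kg of cast iron scrap, x3 = kg of steel scrap.
min 17.87x1 + 0.39x2 + 0.35x3 with:
  6x2 + 7x3 ≥ 11   (manganese)
  998x1 + 1x3 ≥ 1755   (nickel)
  1x2 + 1x3 ≥ 1   (chromium)
  x1 ≤ 3.1
  x3 ≤ 4.2
  x1, x2, x3 ≥ 0.
At the optimum only nickel briquettes, steel scrap are positive (cast iron scrap = 0). Binding constraints: manganese and nickel.
Optimal quantities: nickel briquettes = 1.757 kg, steel scrap = 1.571 kg.
Hence cost = 17.87·1.757 + 0.35·1.571 = €31.9474.

€31.95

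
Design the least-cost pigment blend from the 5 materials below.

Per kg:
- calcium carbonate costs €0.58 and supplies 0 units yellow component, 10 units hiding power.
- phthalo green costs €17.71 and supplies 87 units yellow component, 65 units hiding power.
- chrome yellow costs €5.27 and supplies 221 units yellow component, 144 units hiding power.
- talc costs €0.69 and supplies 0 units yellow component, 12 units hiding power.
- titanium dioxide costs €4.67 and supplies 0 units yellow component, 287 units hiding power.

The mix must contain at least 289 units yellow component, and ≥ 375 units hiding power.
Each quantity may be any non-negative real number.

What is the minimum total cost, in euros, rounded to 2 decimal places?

Let x1 = kg of calcium carbonate, x2 = kg of phthalo green, x3 = kg of chrome yellow, x4 = kg of talc, x5 = kg of titanium dioxide.
min 0.58x1 + 17.71x2 + 5.27x3 + 0.69x4 + 4.67x5 subject to:
  87x2 + 221x3 ≥ 289   (yellow component)
  10x1 + 65x2 + 144x3 + 12x4 + 287x5 ≥ 375   (hiding power)
  x1, x2, x3, x4, x5 ≥ 0.
At the optimum only chrome yellow, titanium dioxide are positive (calcium carbonate, phthalo green, talc = 0). Binding constraints: yellow component and hiding power.
Optimal quantities: chrome yellow = 1.308 kg, titanium dioxide = 0.6505 kg.
Total cost: 5.27·1.308 + 4.67·0.6505 = 9.9310.

€9.93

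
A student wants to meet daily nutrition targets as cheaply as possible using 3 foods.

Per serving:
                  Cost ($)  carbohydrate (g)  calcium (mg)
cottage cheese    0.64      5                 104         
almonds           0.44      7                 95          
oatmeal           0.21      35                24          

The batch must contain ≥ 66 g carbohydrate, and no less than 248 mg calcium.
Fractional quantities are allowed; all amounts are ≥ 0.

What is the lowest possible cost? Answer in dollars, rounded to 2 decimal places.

Let x1 = servings of cottage cheese, x2 = servings of almonds, x3 = servings of oatmeal.
Minimise 0.64x1 + 0.44x2 + 0.21x3 s.t.:
  5x1 + 7x2 + 35x3 ≥ 66   (carbohydrate)
  104x1 + 95x2 + 24x3 ≥ 248   (calcium)
  x1, x2, x3 ≥ 0.
The optimal basis is {almonds, oatmeal}; cottage cheese drops out. There the carbohydrate and calcium constraints are tight.
Solving gives x2 = 2.248, x3 = 1.436.
Hence cost = 0.44·2.248 + 0.21·1.436 = $1.2907.

$1.29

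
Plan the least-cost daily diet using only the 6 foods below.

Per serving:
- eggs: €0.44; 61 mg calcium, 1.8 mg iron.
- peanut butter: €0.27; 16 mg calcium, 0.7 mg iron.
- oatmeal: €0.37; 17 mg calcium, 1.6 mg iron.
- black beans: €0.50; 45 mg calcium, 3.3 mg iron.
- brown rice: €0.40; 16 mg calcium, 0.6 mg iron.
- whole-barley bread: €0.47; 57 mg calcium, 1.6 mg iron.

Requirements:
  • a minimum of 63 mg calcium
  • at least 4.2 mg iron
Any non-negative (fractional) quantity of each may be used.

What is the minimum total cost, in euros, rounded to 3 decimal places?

€0.663

Let x1 = servings of eggs, x2 = servings of peanut butter, x3 = servings of oatmeal, x4 = servings of black beans, x5 = servings of brown rice, x6 = servings of whole-barley bread.
Minimize 0.44x1 + 0.27x2 + 0.37x3 + 0.5x4 + 0.4x5 + 0.47x6 subject to:
  61x1 + 16x2 + 17x3 + 45x4 + 16x5 + 57x6 ≥ 63   (calcium)
  1.8x1 + 0.7x2 + 1.6x3 + 3.3x4 + 0.6x5 + 1.6x6 ≥ 4.2   (iron)
  x1, x2, x3, x4, x5, x6 ≥ 0.
The cheapest feasible vertex uses only eggs, black beans; peanut butter, oatmeal, brown rice, whole-barley bread are not used. The calcium and iron requirements are met with equality.
So eggs = 0.1571 servings, black beans = 1.187 servings.
Cost = 0.44·0.1571 + 0.5·1.187 = 0.66262.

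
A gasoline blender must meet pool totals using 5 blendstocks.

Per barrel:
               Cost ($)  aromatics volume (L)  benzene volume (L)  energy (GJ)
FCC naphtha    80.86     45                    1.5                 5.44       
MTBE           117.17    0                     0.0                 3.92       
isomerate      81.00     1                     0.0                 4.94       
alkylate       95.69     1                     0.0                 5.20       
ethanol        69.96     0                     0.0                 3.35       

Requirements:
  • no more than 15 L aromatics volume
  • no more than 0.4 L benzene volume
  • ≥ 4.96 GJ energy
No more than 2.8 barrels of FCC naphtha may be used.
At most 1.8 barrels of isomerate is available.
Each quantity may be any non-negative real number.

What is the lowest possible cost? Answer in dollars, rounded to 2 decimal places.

Let x1 = barrels of FCC naphtha, x2 = barrels of MTBE, x3 = barrels of isomerate, x4 = barrels of alkylate, x5 = barrels of ethanol.
Minimise 80.86x1 + 117.17x2 + 81x3 + 95.69x4 + 69.96x5 with:
  45x1 + 1x3 + 1x4 ≤ 15   (aromatics volume)
  1.5x1 ≤ 0.4   (benzene volume)
  5.44x1 + 3.92x2 + 4.94x3 + 5.2x4 + 3.35x5 ≥ 4.96   (energy)
  x1 ≤ 2.8
  x3 ≤ 1.8
  x1, x2, x3, x4, x5 ≥ 0.
The optimal basis is {FCC naphtha, isomerate}; MTBE, alkylate, ethanol drop out. Binding constraints: benzene volume and energy.
Optimal quantities: FCC naphtha = 0.26667 barrels, isomerate = 0.71039 barrels.
Hence cost = 80.86·0.26667 + 81·0.71039 = $79.1045.

$79.10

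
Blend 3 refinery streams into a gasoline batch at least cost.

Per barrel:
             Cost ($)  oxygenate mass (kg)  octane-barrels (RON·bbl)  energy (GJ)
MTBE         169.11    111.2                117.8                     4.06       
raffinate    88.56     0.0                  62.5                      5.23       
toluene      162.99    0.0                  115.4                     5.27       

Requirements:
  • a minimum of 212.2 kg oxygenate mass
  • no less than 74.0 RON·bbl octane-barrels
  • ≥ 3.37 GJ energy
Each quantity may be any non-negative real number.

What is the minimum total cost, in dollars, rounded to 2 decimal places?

Let x1 = barrels of MTBE, x2 = barrels of raffinate, x3 = barrels of toluene.
Minimize 169.11x1 + 88.56x2 + 162.99x3 with:
  111.2x1 ≥ 212.2   (oxygenate mass)
  117.8x1 + 62.5x2 + 115.4x3 ≥ 74   (octane-barrels)
  4.06x1 + 5.23x2 + 5.27x3 ≥ 3.37   (energy)
  x1, x2, x3 ≥ 0.
The cheapest feasible vertex uses only MTBE; raffinate, toluene are not used. There the oxygenate mass constraint is tight.
Optimal quantities: MTBE = 1.9083 barrels.
Total cost: 169.11·1.9083 = 322.7126.

$322.71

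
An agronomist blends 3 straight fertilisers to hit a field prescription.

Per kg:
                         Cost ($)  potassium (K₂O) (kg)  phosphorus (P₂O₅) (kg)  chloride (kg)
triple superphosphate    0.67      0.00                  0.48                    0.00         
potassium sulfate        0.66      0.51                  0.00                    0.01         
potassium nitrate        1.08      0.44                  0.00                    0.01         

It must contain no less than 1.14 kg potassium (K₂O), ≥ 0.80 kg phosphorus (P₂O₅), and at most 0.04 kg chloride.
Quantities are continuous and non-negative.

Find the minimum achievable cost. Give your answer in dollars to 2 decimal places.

$2.59

Let x1 = kg of triple superphosphate, x2 = kg of potassium sulfate, x3 = kg of potassium nitrate.
Minimise 0.67x1 + 0.66x2 + 1.08x3 with:
  0.51x2 + 0.44x3 ≥ 1.14   (potassium (K₂O))
  0.48x1 ≥ 0.8   (phosphorus (P₂O₅))
  0.01x2 + 0.01x3 ≤ 0.04   (chloride)
  x1, x2, x3 ≥ 0.
The cheapest feasible vertex uses only triple superphosphate, potassium sulfate; potassium nitrate is not used. There the potassium (K₂O) and phosphorus (P₂O₅) constraints are tight.
Solving gives x1 = 1.667, x2 = 2.235.
Objective = 0.67·1.667 + 0.66·2.235 = 2.5920.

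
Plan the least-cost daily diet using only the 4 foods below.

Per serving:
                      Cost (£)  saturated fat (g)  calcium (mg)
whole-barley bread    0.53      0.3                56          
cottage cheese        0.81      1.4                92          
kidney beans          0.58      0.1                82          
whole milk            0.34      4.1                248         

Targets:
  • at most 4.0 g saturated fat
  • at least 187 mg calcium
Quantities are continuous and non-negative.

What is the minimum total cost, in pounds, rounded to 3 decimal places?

£0.256

This is a linear program. Let x1 = servings of whole-barley bread, x2 = servings of cottage cheese, x3 = servings of kidney beans, x4 = servings of whole milk.
Minimize 0.53x1 + 0.81x2 + 0.58x3 + 0.34x4 s.t.:
  0.3x1 + 1.4x2 + 0.1x3 + 4.1x4 ≤ 4   (saturated fat)
  56x1 + 92x2 + 82x3 + 248x4 ≥ 187   (calcium)
  x1, x2, x3, x4 ≥ 0.
The optimal basis is {whole milk}; whole-barley bread, cottage cheese, kidney beans drop out. There the calcium constraint is tight.
So whole milk = 0.754 servings.
Cost = 0.34·0.754 = 0.25636.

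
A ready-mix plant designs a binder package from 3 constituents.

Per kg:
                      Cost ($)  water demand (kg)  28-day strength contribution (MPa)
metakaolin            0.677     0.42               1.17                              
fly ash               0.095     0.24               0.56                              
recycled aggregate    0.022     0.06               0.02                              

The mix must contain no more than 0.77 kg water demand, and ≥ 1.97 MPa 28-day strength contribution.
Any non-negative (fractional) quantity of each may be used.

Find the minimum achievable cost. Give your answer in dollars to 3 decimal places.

$0.771

This is a linear program. Let x1 = kg of metakaolin, x2 = kg of fly ash, x3 = kg of recycled aggregate.
Minimize 0.677x1 + 0.095x2 + 0.022x3 subject to:
  0.42x1 + 0.24x2 + 0.06x3 ≤ 0.77   (water demand)
  1.17x1 + 0.56x2 + 0.02x3 ≥ 1.97   (28-day strength contribution)
  x1, x2, x3 ≥ 0.
At the optimum only metakaolin, fly ash are positive (recycled aggregate = 0). The water demand and 28-day strength contribution requirements are met with equality.
Solving gives x1 = 0.9123, x2 = 1.612.
Total cost: 0.677·0.9123 + 0.095·1.612 = 0.77077.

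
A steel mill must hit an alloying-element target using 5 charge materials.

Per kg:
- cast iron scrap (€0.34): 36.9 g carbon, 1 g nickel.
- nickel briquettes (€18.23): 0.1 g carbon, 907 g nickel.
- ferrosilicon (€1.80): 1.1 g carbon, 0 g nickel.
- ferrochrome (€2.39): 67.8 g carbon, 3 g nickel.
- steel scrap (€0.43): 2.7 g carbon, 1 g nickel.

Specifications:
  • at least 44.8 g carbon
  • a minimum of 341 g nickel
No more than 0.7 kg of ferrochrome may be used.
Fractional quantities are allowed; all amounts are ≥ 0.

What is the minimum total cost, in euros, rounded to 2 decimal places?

Let x1 = kg of cast iron scrap, x2 = kg of nickel briquettes, x3 = kg of ferrosilicon, x4 = kg of ferrochrome, x5 = kg of steel scrap.
Minimise 0.34x1 + 18.23x2 + 1.8x3 + 2.39x4 + 0.43x5 subject to:
  36.9x1 + 0.1x2 + 1.1x3 + 67.8x4 + 2.7x5 ≥ 44.8   (carbon)
  1x1 + 907x2 + 3x4 + 1x5 ≥ 341   (nickel)
  x4 ≤ 0.7
  x1, x2, x3, x4, x5 ≥ 0.
The cheapest feasible vertex uses only cast iron scrap, nickel briquettes; ferrosilicon, ferrochrome, steel scrap are not used. The carbon and nickel requirements are met with equality.
That vertex is x1 = 1.213, x2 = 0.3746.
Hence cost = 0.34·1.213 + 18.23·0.3746 = €7.2414.

€7.24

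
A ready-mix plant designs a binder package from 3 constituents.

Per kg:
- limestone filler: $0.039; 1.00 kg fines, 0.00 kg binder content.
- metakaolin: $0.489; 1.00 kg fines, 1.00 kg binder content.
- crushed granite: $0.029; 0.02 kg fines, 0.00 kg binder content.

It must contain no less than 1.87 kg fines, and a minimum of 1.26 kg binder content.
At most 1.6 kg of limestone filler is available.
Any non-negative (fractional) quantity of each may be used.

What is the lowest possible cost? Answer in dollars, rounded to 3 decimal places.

Treat it as an LP. Let x1 = kg of limestone filler, x2 = kg of metakaolin, x3 = kg of crushed granite.
Minimise 0.039x1 + 0.489x2 + 0.029x3 with:
  1x1 + 1x2 + 0.02x3 ≥ 1.87   (fines)
  1x2 ≥ 1.26   (binder content)
  x1 ≤ 1.6
  x1, x2, x3 ≥ 0.
The cheapest feasible vertex uses only limestone filler, metakaolin; crushed granite is not used. Binding constraints: fines and binder content.
Optimal quantities: limestone filler = 0.61 kg, metakaolin = 1.26 kg.
Hence cost = 0.039·0.61 + 0.489·1.26 = $0.63993.

$0.640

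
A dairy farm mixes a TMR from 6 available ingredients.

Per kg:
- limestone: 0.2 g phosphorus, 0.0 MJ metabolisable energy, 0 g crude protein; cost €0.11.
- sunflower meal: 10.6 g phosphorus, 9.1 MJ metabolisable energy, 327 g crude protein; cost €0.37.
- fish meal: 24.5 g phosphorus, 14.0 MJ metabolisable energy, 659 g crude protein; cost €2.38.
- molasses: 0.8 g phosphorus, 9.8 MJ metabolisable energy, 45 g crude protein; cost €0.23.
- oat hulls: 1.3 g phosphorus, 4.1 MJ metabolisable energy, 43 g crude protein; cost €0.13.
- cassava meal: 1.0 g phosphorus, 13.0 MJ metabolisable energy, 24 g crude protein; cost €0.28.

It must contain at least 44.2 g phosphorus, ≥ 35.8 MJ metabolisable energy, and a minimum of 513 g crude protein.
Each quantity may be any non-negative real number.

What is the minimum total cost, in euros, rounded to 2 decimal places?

Let x1 = kg of limestone, x2 = kg of sunflower meal, x3 = kg of fish meal, x4 = kg of molasses, x5 = kg of oat hulls, x6 = kg of cassava meal.
min 0.11x1 + 0.37x2 + 2.38x3 + 0.23x4 + 0.13x5 + 0.28x6 with:
  0.2x1 + 10.6x2 + 24.5x3 + 0.8x4 + 1.3x5 + 1x6 ≥ 44.2   (phosphorus)
  9.1x2 + 14x3 + 9.8x4 + 4.1x5 + 13x6 ≥ 35.8   (metabolisable energy)
  327x2 + 659x3 + 45x4 + 43x5 + 24x6 ≥ 513   (crude protein)
  x1, x2, x3, x4, x5, x6 ≥ 0.
At the optimum only sunflower meal is positive (limestone, fish meal, molasses, oat hulls, cassava meal = 0). There the phosphorus constraint is tight.
So sunflower meal = 4.17 kg.
Cost = 0.37·4.17 = 1.5429.

€1.54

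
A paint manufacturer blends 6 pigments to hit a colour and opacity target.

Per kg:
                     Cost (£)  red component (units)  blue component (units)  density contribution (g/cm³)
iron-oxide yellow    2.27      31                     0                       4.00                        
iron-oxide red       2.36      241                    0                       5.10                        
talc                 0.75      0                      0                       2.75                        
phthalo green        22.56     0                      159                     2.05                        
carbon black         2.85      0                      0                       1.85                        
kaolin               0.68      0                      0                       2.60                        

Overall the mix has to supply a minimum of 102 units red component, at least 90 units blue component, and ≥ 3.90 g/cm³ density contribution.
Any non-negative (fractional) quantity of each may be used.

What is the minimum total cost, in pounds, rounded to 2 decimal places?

Let x1 = kg of iron-oxide yellow, x2 = kg of iron-oxide red, x3 = kg of talc, x4 = kg of phthalo green, x5 = kg of carbon black, x6 = kg of kaolin.
Minimize 2.27x1 + 2.36x2 + 0.75x3 + 22.56x4 + 2.85x5 + 0.68x6 with:
  31x1 + 241x2 ≥ 102   (red component)
  159x4 ≥ 90   (blue component)
  4x1 + 5.1x2 + 2.75x3 + 2.05x4 + 1.85x5 + 2.6x6 ≥ 3.9   (density contribution)
  x1, x2, x3, x4, x5, x6 ≥ 0.
The minimum-cost mix takes nothing from iron-oxide yellow, talc, carbon black — only iron-oxide red, phthalo green, kaolin. Binding constraints: red component, blue component, density contribution.
Optimal quantities: iron-oxide red = 0.4232 kg, phthalo green = 0.566 kg, kaolin = 0.2235 kg.
Total cost: 2.36·0.4232 + 22.56·0.566 + 0.68·0.2235 = 13.9197.

£13.92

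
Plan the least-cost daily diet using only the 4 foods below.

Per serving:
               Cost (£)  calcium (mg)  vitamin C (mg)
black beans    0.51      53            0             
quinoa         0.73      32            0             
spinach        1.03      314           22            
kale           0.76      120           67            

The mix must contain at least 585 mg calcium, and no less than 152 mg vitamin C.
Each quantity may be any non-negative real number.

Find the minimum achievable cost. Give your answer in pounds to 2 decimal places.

£2.61

Let x1 = servings of black beans, x2 = servings of quinoa, x3 = servings of spinach, x4 = servings of kale.
min 0.51x1 + 0.73x2 + 1.03x3 + 0.76x4 s.t.:
  53x1 + 32x2 + 314x3 + 120x4 ≥ 585   (calcium)
  22x3 + 67x4 ≥ 152   (vitamin C)
  x1, x2, x3, x4 ≥ 0.
The optimal basis is {spinach, kale}; black beans, quinoa drop out. There the calcium and vitamin C constraints are tight.
So spinach = 1.139 servings, kale = 1.895 servings.
Objective = 1.03·1.139 + 0.76·1.895 = 2.6134.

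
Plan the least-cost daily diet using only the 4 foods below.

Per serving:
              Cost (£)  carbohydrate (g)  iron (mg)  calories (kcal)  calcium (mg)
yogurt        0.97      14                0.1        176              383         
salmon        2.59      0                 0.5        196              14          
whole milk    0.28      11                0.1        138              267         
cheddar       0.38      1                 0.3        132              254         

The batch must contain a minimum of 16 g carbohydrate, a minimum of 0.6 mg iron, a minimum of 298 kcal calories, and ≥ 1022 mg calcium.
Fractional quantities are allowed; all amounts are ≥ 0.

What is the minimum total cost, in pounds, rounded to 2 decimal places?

Treat it as an LP. Let x1 = servings of yogurt, x2 = servings of salmon, x3 = servings of whole milk, x4 = servings of cheddar.
Minimize 0.97x1 + 2.59x2 + 0.28x3 + 0.38x4 subject to:
  14x1 + 11x3 + 1x4 ≥ 16   (carbohydrate)
  0.1x1 + 0.5x2 + 0.1x3 + 0.3x4 ≥ 0.6   (iron)
  176x1 + 196x2 + 138x3 + 132x4 ≥ 298   (calories)
  383x1 + 14x2 + 267x3 + 254x4 ≥ 1022   (calcium)
  x1, x2, x3, x4 ≥ 0.
The cheapest feasible vertex uses only whole milk, cheddar; yogurt, salmon are not used. Binding constraints: iron and calcium.
Optimal quantities: whole milk = 2.819 servings, cheddar = 1.06 servings.
Objective = 0.28·2.819 + 0.38·1.06 = 1.1921.

£1.19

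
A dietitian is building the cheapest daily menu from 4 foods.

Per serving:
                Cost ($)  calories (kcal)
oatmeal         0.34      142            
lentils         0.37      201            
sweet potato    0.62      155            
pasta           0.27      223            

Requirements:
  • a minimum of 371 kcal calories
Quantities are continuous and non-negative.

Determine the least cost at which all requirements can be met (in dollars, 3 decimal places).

$0.449

Let x1 = servings of oatmeal, x2 = servings of lentils, x3 = servings of sweet potato, x4 = servings of pasta.
Minimise 0.34x1 + 0.37x2 + 0.62x3 + 0.27x4 s.t.:
  142x1 + 201x2 + 155x3 + 223x4 ≥ 371   (calories)
  x1, x2, x3, x4 ≥ 0.
The minimum-cost mix takes nothing from oatmeal, lentils, sweet potato — only pasta. The calories requirement is met with equality.
Optimal quantities: pasta = 1.664 servings.
Objective = 0.27·1.664 = 0.44928.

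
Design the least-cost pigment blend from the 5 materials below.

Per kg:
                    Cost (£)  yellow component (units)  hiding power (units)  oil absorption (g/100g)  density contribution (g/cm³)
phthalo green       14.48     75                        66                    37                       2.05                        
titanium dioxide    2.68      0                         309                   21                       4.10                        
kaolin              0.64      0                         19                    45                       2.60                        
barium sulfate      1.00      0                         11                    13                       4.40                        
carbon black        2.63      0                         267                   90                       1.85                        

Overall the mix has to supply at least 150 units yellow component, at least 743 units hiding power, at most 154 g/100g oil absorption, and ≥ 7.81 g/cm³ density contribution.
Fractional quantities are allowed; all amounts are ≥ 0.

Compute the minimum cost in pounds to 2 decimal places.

Let x1 = kg of phthalo green, x2 = kg of titanium dioxide, x3 = kg of kaolin, x4 = kg of barium sulfate, x5 = kg of carbon black.
min 14.48x1 + 2.68x2 + 0.64x3 + 1x4 + 2.63x5 with:
  75x1 ≥ 150   (yellow component)
  66x1 + 309x2 + 19x3 + 11x4 + 267x5 ≥ 743   (hiding power)
  37x1 + 21x2 + 45x3 + 13x4 + 90x5 ≤ 154   (oil absorption)
  2.05x1 + 4.1x2 + 2.6x3 + 4.4x4 + 1.85x5 ≥ 7.81   (density contribution)
  x1, x2, x3, x4, x5 ≥ 0.
The optimal basis is {phthalo green, titanium dioxide}; kaolin, barium sulfate, carbon black drop out. Binding constraints: yellow component and hiding power.
So phthalo green = 2 kg, titanium dioxide = 1.977 kg.
Cost = 14.48·2 + 2.68·1.977 = 34.2584.

£34.26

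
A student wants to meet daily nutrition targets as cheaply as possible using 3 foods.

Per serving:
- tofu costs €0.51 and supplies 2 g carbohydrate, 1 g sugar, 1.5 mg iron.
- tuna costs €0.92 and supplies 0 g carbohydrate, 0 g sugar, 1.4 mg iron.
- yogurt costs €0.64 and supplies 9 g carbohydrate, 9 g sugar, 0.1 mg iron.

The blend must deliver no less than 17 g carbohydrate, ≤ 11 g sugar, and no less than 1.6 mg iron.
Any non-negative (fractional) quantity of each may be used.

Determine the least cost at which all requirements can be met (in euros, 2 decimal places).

Let x1 = servings of tofu, x2 = servings of tuna, x3 = servings of yogurt.
min 0.51x1 + 0.92x2 + 0.64x3 s.t.:
  2x1 + 9x3 ≥ 17   (carbohydrate)
  1x1 + 9x3 ≤ 11   (sugar)
  1.5x1 + 1.4x2 + 0.1x3 ≥ 1.6   (iron)
  x1, x2, x3 ≥ 0.
At the optimum only tofu, yogurt are positive (tuna = 0). There the carbohydrate and sugar constraints are tight.
That vertex is x1 = 6, x3 = 0.5556.
Hence cost = 0.51·6 + 0.64·0.5556 = €3.4156.

€3.42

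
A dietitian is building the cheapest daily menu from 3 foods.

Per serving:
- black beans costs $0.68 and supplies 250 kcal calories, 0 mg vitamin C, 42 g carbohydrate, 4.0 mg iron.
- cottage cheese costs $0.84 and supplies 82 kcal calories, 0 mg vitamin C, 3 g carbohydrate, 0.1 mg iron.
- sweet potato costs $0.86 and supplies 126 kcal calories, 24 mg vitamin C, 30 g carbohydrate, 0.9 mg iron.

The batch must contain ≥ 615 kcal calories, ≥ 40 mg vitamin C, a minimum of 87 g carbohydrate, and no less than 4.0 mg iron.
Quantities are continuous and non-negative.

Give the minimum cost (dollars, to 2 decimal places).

$2.53

Set it up as a linear program. Let x1 = servings of black beans, x2 = servings of cottage cheese, x3 = servings of sweet potato.
Minimize 0.68x1 + 0.84x2 + 0.86x3 subject to:
  250x1 + 82x2 + 126x3 ≥ 615   (calories)
  24x3 ≥ 40   (vitamin C)
  42x1 + 3x2 + 30x3 ≥ 87   (carbohydrate)
  4x1 + 0.1x2 + 0.9x3 ≥ 4   (iron)
  x1, x2, x3 ≥ 0.
The cheapest feasible vertex uses only black beans, sweet potato; cottage cheese is not used. Binding constraints: calories and vitamin C.
That vertex is x1 = 1.62, x3 = 1.6667.
Objective = 0.68·1.62 + 0.86·1.6667 = 2.53496.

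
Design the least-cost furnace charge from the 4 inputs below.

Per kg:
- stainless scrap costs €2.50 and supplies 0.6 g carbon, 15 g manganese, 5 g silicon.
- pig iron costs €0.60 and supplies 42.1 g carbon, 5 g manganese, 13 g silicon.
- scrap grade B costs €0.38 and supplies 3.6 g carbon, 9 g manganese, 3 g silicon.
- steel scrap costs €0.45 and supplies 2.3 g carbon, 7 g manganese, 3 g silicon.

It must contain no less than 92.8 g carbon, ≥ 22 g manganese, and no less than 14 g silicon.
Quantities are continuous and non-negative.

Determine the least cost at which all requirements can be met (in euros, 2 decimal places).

€1.74

Treat it as an LP. Let x1 = kg of stainless scrap, x2 = kg of pig iron, x3 = kg of scrap grade B, x4 = kg of steel scrap.
Minimize 2.5x1 + 0.6x2 + 0.38x3 + 0.45x4 subject to:
  0.6x1 + 42.1x2 + 3.6x3 + 2.3x4 ≥ 92.8   (carbon)
  15x1 + 5x2 + 9x3 + 7x4 ≥ 22   (manganese)
  5x1 + 13x2 + 3x3 + 3x4 ≥ 14   (silicon)
  x1, x2, x3, x4 ≥ 0.
The minimum-cost mix takes nothing from stainless scrap, steel scrap — only pig iron, scrap grade B. Binding constraints: carbon and manganese.
That vertex is x2 = 2.095, x3 = 1.281.
Hence cost = 0.6·2.095 + 0.38·1.281 = €1.7438.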